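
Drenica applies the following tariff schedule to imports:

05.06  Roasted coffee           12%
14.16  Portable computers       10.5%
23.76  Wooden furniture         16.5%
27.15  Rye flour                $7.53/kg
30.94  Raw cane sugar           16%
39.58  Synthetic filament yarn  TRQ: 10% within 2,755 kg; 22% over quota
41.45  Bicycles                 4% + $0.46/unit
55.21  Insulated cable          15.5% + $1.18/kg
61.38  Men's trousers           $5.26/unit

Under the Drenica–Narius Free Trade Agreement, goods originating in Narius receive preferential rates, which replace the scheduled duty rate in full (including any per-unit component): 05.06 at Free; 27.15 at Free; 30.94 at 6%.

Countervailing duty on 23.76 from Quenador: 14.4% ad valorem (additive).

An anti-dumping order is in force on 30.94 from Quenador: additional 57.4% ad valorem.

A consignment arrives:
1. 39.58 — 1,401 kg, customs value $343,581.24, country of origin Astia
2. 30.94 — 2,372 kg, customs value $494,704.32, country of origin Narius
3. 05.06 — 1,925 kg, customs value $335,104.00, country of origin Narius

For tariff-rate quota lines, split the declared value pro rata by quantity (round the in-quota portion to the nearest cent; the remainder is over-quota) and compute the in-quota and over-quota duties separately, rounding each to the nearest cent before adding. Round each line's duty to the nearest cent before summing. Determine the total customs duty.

Line 1 (39.58, Astia, 1,401 kg, $343,581.24):
Code 39.58 is under a tariff-rate quota (threshold 2,755 kg). Quantity 1,401 kg is within the quota, so the in-quota rate 10% applies to the full value.
Duty = $343,581.24 × 10% = $34,358.12.
Line 2 (30.94, Narius, 2,372 kg, $494,704.32):
Base rate for 30.94 is 16%.
Origin Narius qualifies under the Drenica–Narius agreement and 30.94 is covered: preferential rate 6% applies instead.
The additional-duty order on 30.94 targets Quenador, not Narius; it does not apply.
Duty = $494,704.32 × 6% = $29,682.26.
Line 3 (05.06, Narius, 1,925 kg, $335,104.00):
Base rate for 05.06 is 12%.
Origin Narius qualifies under the Drenica–Narius agreement and 05.06 is covered: preferential rate Free applies instead.
Duty = $335,104.00 × 0% = $0.00.
Total = $34,358.12 + $29,682.26 + $0.00 = $64,040.38.

$64,040.38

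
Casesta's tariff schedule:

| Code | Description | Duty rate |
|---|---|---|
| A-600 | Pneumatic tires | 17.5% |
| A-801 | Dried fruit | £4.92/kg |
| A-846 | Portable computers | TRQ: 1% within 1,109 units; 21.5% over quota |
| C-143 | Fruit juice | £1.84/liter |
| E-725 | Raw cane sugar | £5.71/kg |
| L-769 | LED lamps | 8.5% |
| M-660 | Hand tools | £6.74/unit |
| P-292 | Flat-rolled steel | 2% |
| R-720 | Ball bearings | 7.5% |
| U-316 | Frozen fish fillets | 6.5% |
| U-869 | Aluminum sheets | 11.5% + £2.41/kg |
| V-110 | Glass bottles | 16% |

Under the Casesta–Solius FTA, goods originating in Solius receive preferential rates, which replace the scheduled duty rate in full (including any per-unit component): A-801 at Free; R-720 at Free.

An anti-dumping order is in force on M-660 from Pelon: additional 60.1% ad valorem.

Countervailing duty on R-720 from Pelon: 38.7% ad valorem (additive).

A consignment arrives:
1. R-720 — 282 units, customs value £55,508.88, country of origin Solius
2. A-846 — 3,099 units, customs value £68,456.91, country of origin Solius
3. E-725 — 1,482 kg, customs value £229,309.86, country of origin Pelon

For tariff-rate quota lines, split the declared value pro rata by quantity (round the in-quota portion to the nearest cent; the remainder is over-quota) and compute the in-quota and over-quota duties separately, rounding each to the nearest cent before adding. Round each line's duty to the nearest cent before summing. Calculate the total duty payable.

Line 1 (R-720, Solius, 282 units, £55,508.88):
Base rate for R-720 is 7.5%.
Origin Solius qualifies under the Casesta–Solius agreement and R-720 is covered: preferential rate Free applies instead.
The additional-duty order on R-720 targets Pelon, not Solius; it does not apply.
Duty = £55,508.88 × 0% = £0.00.
Line 2 (A-846, Solius, 3,099 units, £68,456.91):
Code A-846 is under a tariff-rate quota (threshold 1,109 units). In-quota: 1,109 units at 1%; over-quota: 1,990 units at 21.5%.
Pro-rata value split: in-quota = £68,456.91 × 1,109/3,099 = £24,497.81; over-quota = £68,456.91 − £24,497.81 = £43,959.10.
In-quota duty = £24,497.81 × 1% = £244.98. Over-quota duty = £43,959.10 × 21.5% = £9,451.21.
Line duty = £244.98 + £9,451.21 = £9,696.19.
Line 3 (E-725, Pelon, 1,482 kg, £229,309.86):
Base rate for E-725 is £5.71/kg.
Duty = 1,482 × £5.71 = £8,462.22.
Total = £0.00 + £9,696.19 + £8,462.22 = £18,158.41.

£18,158.41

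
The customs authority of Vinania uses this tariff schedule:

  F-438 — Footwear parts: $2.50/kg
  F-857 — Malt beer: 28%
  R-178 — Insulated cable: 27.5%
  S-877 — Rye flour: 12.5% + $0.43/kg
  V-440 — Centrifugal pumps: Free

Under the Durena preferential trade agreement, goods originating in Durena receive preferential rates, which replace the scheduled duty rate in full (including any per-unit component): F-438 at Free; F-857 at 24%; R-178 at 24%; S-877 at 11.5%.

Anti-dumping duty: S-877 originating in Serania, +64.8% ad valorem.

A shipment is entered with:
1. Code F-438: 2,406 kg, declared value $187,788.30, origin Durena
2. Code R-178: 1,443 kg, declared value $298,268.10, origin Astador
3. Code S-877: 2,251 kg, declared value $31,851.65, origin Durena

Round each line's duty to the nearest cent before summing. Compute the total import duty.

Line 1 (F-438, Durena, 2,406 kg, $187,788.30):
Base rate for F-438 is $2.50/kg.
Origin Durena qualifies under the Vinania–Durena agreement and F-438 is covered: preferential rate Free applies instead.
Duty = $187,788.30 × 0% = $0.00.
Line 2 (R-178, Astador, 1,443 kg, $298,268.10):
Base rate for R-178 is 27.5%.
R-178 has an FTA preferential rate, but origin Astador is not Durena; base rate stands.
Duty = $298,268.10 × 27.5% = $82,023.73.
Line 3 (S-877, Durena, 2,251 kg, $31,851.65):
Base rate for S-877 is 12.5% + $0.43/kg.
Origin Durena qualifies under the Vinania–Durena agreement and S-877 is covered: preferential rate 11.5% applies instead.
The additional-duty order on S-877 targets Serania, not Durena; it does not apply.
Duty = $31,851.65 × 11.5% = $3,662.94.
Total = $0.00 + $82,023.73 + $3,662.94 = $85,686.67.

$85,686.67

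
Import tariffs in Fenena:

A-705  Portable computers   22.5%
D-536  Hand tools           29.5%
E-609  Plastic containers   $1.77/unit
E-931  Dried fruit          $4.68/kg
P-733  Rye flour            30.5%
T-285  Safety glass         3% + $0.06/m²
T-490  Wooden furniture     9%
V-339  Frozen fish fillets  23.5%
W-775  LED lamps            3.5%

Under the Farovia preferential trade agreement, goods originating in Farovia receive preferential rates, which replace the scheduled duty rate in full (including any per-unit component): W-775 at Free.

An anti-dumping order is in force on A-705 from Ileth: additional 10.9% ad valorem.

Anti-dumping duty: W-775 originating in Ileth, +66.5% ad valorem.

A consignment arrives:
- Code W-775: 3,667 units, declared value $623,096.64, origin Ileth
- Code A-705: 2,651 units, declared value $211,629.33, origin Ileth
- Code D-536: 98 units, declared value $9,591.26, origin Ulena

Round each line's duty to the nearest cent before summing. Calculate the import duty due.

Line 1 (W-775, Ileth, 3,667 units, $623,096.64):
Base rate for W-775 is 3.5%.
W-775 has an FTA preferential rate, but origin Ileth is not Farovia; base rate stands.
Additional duty on W-775 from Ileth: +66.5%. Applied ad valorem rate: 3.5% + 66.5% = 70%.
Duty = $623,096.64 × 70% = $436,167.65.
Line 2 (A-705, Ileth, 2,651 units, $211,629.33):
Base rate for A-705 is 22.5%.
Additional duty on A-705 from Ileth: +10.9%. Applied ad valorem rate: 22.5% + 10.9% = 33.4%.
Duty = $211,629.33 × 33.4% = $70,684.20.
Line 3 (D-536, Ulena, 98 units, $9,591.26):
Base rate for D-536 is 29.5%.
Duty = $9,591.26 × 29.5% = $2,829.42.
Total = $436,167.65 + $70,684.20 + $2,829.42 = $509,681.27.

$509,681.27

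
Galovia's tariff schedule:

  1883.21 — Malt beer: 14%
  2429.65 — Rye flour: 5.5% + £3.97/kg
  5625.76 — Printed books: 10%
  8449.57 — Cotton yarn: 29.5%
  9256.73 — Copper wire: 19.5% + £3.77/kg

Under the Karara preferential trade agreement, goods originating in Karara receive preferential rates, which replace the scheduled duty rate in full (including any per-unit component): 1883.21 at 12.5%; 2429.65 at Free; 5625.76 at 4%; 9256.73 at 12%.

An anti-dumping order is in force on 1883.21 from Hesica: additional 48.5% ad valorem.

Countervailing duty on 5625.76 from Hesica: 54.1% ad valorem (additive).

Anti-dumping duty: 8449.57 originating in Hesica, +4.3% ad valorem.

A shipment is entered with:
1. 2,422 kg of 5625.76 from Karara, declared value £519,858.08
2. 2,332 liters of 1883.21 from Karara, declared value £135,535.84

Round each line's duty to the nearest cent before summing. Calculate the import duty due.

£37,736.30

Line 1 (5625.76, Karara, 2,422 kg, £519,858.08):
Base rate for 5625.76 is 10%.
Origin Karara qualifies under the Galovia–Karara agreement and 5625.76 is covered: preferential rate 4% applies instead.
The additional-duty order on 5625.76 targets Hesica, not Karara; it does not apply.
Duty = £519,858.08 × 4% = £20,794.32.
Line 2 (1883.21, Karara, 2,332 liters, £135,535.84):
Base rate for 1883.21 is 14%.
Origin Karara qualifies under the Galovia–Karara agreement and 1883.21 is covered: preferential rate 12.5% applies instead.
The additional-duty order on 1883.21 targets Hesica, not Karara; it does not apply.
Duty = £135,535.84 × 12.5% = £16,941.98.
Total = £20,794.32 + £16,941.98 = £37,736.30.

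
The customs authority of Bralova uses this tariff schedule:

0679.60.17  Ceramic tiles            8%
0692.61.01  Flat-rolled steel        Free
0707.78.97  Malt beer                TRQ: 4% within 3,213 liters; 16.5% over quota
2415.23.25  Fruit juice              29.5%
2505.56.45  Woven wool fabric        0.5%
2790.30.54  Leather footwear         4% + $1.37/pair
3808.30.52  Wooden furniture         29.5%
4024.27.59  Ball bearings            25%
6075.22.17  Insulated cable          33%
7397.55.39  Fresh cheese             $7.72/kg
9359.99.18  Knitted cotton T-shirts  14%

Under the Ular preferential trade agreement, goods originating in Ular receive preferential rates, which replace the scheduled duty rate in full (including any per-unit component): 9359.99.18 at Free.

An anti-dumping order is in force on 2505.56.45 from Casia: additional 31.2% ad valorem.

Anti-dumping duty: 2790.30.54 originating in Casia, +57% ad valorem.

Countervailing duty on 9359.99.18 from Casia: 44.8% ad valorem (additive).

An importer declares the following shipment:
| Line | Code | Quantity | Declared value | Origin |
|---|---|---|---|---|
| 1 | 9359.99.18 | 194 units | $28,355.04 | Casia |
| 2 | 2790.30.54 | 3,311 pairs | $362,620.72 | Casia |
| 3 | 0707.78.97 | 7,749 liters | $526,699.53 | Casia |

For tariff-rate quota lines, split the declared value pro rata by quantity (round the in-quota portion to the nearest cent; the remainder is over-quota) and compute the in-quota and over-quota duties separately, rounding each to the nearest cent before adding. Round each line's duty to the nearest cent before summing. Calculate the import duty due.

Line 1 (9359.99.18, Casia, 194 units, $28,355.04):
Base rate for 9359.99.18 is 14%.
9359.99.18 has an FTA preferential rate, but origin Casia is not Ular; base rate stands.
Additional duty on 9359.99.18 from Casia: +44.8%. Applied ad valorem rate: 14% + 44.8% = 58.8%.
Duty = $28,355.04 × 58.8% = $16,672.76.
Line 2 (2790.30.54, Casia, 3,311 pairs, $362,620.72):
Base rate for 2790.30.54 is 4% + $1.37/pair.
Additional duty on 2790.30.54 from Casia: +57%. Applied ad valorem rate: 4% + 57% = 61%.
Duty = $362,620.72 × 61% + 3,311 × $1.37 = $225,734.71.
Line 3 (0707.78.97, Casia, 7,749 liters, $526,699.53):
Code 0707.78.97 is under a tariff-rate quota (threshold 3,213 liters). In-quota: 3,213 liters at 4%; over-quota: 4,536 liters at 16.5%.
Pro-rata value split: in-quota = $526,699.53 × 3,213/7,749 = $218,387.61; over-quota = $526,699.53 − $218,387.61 = $308,311.92.
In-quota duty = $218,387.61 × 4% = $8,735.50. Over-quota duty = $308,311.92 × 16.5% = $50,871.47.
Line duty = $8,735.50 + $50,871.47 = $59,606.97.
Total = $16,672.76 + $225,734.71 + $59,606.97 = $302,014.44.

$302,014.44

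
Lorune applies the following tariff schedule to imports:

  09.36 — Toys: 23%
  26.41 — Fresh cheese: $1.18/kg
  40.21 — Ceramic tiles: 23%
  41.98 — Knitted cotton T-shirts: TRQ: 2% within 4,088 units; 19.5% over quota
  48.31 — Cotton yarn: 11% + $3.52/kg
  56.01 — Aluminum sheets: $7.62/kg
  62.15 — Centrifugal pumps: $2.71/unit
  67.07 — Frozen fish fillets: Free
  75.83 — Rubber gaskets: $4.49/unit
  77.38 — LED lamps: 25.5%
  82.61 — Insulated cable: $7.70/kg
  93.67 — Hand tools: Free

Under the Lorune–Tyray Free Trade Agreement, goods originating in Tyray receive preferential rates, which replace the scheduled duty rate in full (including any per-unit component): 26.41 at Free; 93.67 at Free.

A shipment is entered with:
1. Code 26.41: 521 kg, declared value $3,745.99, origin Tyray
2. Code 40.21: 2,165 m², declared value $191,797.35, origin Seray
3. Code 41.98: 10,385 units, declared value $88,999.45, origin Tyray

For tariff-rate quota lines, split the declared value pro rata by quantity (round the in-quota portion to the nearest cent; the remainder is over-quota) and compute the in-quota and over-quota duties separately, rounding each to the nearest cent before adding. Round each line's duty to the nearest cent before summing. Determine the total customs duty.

Line 1 (26.41, Tyray, 521 kg, $3,745.99):
Base rate for 26.41 is $1.18/kg.
Origin Tyray qualifies under the Lorune–Tyray agreement and 26.41 is covered: preferential rate Free applies instead.
Duty = $3,745.99 × 0% = $0.00.
Line 2 (40.21, Seray, 2,165 m², $191,797.35):
Base rate for 40.21 is 23%.
Duty = $191,797.35 × 23% = $44,113.39.
Line 3 (41.98, Tyray, 10,385 units, $88,999.45):
Code 41.98 is under a tariff-rate quota (threshold 4,088 units). In-quota: 4,088 units at 2%; over-quota: 6,297 units at 19.5%.
Pro-rata value split: in-quota = $88,999.45 × 4,088/10,385 = $35,034.16; over-quota = $88,999.45 − $35,034.16 = $53,965.29.
In-quota duty = $35,034.16 × 2% = $700.68. Over-quota duty = $53,965.29 × 19.5% = $10,523.23.
Line duty = $700.68 + $10,523.23 = $11,223.91.
Total = $0.00 + $44,113.39 + $11,223.91 = $55,337.30.

$55,337.30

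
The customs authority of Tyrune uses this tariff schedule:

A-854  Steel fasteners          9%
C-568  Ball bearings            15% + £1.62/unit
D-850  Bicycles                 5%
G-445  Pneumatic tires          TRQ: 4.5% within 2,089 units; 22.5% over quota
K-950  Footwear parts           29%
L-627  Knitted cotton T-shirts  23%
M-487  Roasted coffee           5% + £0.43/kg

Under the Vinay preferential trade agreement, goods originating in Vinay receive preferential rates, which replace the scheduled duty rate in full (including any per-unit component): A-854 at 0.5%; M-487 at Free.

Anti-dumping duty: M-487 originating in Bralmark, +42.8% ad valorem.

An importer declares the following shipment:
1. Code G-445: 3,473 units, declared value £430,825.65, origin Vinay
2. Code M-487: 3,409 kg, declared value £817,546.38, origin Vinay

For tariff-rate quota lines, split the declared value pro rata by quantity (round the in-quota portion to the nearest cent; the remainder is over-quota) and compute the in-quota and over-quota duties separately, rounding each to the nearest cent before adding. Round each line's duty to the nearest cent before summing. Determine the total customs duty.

£50,290.49

Line 1 (G-445, Vinay, 3,473 units, £430,825.65):
Code G-445 is under a tariff-rate quota (threshold 2,089 units). In-quota: 2,089 units at 4.5%; over-quota: 1,384 units at 22.5%.
Pro-rata value split: in-quota = £430,825.65 × 2,089/3,473 = £259,140.45; over-quota = £430,825.65 − £259,140.45 = £171,685.20.
In-quota duty = £259,140.45 × 4.5% = £11,661.32. Over-quota duty = £171,685.20 × 22.5% = £38,629.17.
Line duty = £11,661.32 + £38,629.17 = £50,290.49.
Line 2 (M-487, Vinay, 3,409 kg, £817,546.38):
Base rate for M-487 is 5% + £0.43/kg.
Origin Vinay qualifies under the Tyrune–Vinay agreement and M-487 is covered: preferential rate Free applies instead.
The additional-duty order on M-487 targets Bralmark, not Vinay; it does not apply.
Duty = £817,546.38 × 0% = £0.00.
Total = £50,290.49 + £0.00 = £50,290.49.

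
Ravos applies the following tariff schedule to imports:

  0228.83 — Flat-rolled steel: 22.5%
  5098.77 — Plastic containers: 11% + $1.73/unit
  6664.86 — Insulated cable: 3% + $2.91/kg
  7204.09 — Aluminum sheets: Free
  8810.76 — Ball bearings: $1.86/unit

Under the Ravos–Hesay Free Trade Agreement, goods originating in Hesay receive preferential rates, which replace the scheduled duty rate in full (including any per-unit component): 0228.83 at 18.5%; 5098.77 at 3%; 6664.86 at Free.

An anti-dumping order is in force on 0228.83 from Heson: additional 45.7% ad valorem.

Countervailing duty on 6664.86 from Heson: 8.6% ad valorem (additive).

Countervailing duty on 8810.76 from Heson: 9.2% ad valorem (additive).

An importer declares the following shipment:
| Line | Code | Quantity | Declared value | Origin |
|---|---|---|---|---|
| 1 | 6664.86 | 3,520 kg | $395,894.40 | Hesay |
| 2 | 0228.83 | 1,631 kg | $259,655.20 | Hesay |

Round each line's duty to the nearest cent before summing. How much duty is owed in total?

Line 1 (6664.86, Hesay, 3,520 kg, $395,894.40):
Base rate for 6664.86 is 3% + $2.91/kg.
Origin Hesay qualifies under the Ravos–Hesay agreement and 6664.86 is covered: preferential rate Free applies instead.
The additional-duty order on 6664.86 targets Heson, not Hesay; it does not apply.
Duty = $395,894.40 × 0% = $0.00.
Line 2 (0228.83, Hesay, 1,631 kg, $259,655.20):
Base rate for 0228.83 is 22.5%.
Origin Hesay qualifies under the Ravos–Hesay agreement and 0228.83 is covered: preferential rate 18.5% applies instead.
The additional-duty order on 0228.83 targets Heson, not Hesay; it does not apply.
Duty = $259,655.20 × 18.5% = $48,036.21.
Total = $0.00 + $48,036.21 = $48,036.21.

$48,036.21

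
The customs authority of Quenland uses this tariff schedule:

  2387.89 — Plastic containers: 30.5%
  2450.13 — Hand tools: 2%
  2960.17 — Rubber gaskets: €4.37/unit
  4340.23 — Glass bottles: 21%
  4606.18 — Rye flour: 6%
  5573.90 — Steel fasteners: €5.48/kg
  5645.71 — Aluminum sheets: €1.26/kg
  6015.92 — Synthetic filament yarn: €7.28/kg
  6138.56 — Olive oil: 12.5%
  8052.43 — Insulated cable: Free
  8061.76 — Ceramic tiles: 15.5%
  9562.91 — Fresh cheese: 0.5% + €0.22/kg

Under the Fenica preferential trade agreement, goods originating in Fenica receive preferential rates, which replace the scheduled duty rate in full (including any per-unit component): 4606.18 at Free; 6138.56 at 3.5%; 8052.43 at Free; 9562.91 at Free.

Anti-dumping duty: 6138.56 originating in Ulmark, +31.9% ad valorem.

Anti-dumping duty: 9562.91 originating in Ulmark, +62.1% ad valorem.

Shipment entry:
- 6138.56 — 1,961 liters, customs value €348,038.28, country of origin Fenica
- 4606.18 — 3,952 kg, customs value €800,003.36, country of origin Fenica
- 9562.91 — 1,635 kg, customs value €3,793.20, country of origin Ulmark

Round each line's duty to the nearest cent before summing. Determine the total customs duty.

€14,915.58

Line 1 (6138.56, Fenica, 1,961 liters, €348,038.28):
Base rate for 6138.56 is 12.5%.
Origin Fenica qualifies under the Quenland–Fenica agreement and 6138.56 is covered: preferential rate 3.5% applies instead.
The additional-duty order on 6138.56 targets Ulmark, not Fenica; it does not apply.
Duty = €348,038.28 × 3.5% = €12,181.34.
Line 2 (4606.18, Fenica, 3,952 kg, €800,003.36):
Base rate for 4606.18 is 6%.
Origin Fenica qualifies under the Quenland–Fenica agreement and 4606.18 is covered: preferential rate Free applies instead.
Duty = €800,003.36 × 0% = €0.00.
Line 3 (9562.91, Ulmark, 1,635 kg, €3,793.20):
Base rate for 9562.91 is 0.5% + €0.22/kg.
9562.91 has an FTA preferential rate, but origin Ulmark is not Fenica; base rate stands.
Additional duty on 9562.91 from Ulmark: +62.1%. Applied ad valorem rate: 0.5% + 62.1% = 62.6%.
Duty = €3,793.20 × 62.6% + 1,635 × €0.22 = €2,734.24.
Total = €12,181.34 + €0.00 + €2,734.24 = €14,915.58.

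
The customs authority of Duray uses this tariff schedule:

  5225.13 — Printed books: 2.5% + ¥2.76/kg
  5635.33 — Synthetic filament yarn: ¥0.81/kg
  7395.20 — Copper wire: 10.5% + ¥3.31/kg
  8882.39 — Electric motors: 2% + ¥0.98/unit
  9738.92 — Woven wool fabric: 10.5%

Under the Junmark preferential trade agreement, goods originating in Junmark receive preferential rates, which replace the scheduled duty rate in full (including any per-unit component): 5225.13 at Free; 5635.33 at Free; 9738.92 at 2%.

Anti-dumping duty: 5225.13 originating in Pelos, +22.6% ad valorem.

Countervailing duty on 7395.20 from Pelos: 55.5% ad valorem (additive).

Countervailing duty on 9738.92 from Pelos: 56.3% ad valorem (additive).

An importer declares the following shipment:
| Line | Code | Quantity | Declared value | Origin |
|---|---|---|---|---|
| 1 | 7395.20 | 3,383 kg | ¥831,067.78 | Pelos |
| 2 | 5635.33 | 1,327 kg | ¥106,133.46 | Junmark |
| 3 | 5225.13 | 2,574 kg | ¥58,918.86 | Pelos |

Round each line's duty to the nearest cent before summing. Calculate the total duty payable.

¥581,595.33

Line 1 (7395.20, Pelos, 3,383 kg, ¥831,067.78):
Base rate for 7395.20 is 10.5% + ¥3.31/kg.
Additional duty on 7395.20 from Pelos: +55.5%. Applied ad valorem rate: 10.5% + 55.5% = 66%.
Duty = ¥831,067.78 × 66% + 3,383 × ¥3.31 = ¥559,702.46.
Line 2 (5635.33, Junmark, 1,327 kg, ¥106,133.46):
Base rate for 5635.33 is ¥0.81/kg.
Origin Junmark qualifies under the Duray–Junmark agreement and 5635.33 is covered: preferential rate Free applies instead.
Duty = ¥106,133.46 × 0% = ¥0.00.
Line 3 (5225.13, Pelos, 2,574 kg, ¥58,918.86):
Base rate for 5225.13 is 2.5% + ¥2.76/kg.
5225.13 has an FTA preferential rate, but origin Pelos is not Junmark; base rate stands.
Additional duty on 5225.13 from Pelos: +22.6%. Applied ad valorem rate: 2.5% + 22.6% = 25.1%.
Duty = ¥58,918.86 × 25.1% + 2,574 × ¥2.76 = ¥21,892.87.
Total = ¥559,702.46 + ¥0.00 + ¥21,892.87 = ¥581,595.33.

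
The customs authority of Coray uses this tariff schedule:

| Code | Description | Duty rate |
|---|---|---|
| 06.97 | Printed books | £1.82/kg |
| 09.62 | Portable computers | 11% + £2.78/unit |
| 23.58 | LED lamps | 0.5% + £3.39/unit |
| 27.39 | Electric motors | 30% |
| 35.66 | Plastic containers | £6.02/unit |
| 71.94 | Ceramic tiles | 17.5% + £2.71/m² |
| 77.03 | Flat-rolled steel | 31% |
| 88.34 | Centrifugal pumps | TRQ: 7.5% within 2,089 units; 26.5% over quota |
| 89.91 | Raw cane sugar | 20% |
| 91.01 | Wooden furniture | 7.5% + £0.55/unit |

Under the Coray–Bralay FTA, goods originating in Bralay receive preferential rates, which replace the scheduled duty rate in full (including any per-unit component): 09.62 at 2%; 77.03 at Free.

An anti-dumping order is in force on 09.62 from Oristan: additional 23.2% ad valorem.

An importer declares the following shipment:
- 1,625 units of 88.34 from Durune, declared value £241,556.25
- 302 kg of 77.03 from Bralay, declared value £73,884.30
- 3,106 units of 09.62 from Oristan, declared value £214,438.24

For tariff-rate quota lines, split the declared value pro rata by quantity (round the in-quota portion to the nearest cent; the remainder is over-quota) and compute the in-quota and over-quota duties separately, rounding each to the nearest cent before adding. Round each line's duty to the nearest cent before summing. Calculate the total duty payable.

Line 1 (88.34, Durune, 1,625 units, £241,556.25):
Code 88.34 is under a tariff-rate quota (threshold 2,089 units). Quantity 1,625 units is within the quota, so the in-quota rate 7.5% applies to the full value.
Duty = £241,556.25 × 7.5% = £18,116.72.
Line 2 (77.03, Bralay, 302 kg, £73,884.30):
Base rate for 77.03 is 31%.
Origin Bralay qualifies under the Coray–Bralay agreement and 77.03 is covered: preferential rate Free applies instead.
Duty = £73,884.30 × 0% = £0.00.
Line 3 (09.62, Oristan, 3,106 units, £214,438.24):
Base rate for 09.62 is 11% + £2.78/unit.
09.62 has an FTA preferential rate, but origin Oristan is not Bralay; base rate stands.
Additional duty on 09.62 from Oristan: +23.2%. Applied ad valorem rate: 11% + 23.2% = 34.2%.
Duty = £214,438.24 × 34.2% + 3,106 × £2.78 = £81,972.56.
Total = £18,116.72 + £0.00 + £81,972.56 = £100,089.28.

£100,089.28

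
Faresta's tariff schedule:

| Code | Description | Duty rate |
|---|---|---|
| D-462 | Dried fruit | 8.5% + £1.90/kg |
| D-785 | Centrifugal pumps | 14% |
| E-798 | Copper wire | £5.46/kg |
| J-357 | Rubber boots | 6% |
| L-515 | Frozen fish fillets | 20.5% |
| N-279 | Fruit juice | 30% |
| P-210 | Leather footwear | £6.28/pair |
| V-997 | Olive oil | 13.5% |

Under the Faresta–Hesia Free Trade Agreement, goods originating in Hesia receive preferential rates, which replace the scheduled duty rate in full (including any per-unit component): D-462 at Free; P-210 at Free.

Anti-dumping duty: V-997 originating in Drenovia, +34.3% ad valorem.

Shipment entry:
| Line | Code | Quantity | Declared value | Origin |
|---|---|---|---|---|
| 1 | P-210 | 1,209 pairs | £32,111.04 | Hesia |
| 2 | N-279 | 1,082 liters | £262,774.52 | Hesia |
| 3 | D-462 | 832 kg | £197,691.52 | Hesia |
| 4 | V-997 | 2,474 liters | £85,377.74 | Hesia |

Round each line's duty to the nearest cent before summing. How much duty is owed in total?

Line 1 (P-210, Hesia, 1,209 pairs, £32,111.04):
Base rate for P-210 is £6.28/pair.
Origin Hesia qualifies under the Faresta–Hesia agreement and P-210 is covered: preferential rate Free applies instead.
Duty = £32,111.04 × 0% = £0.00.
Line 2 (N-279, Hesia, 1,082 liters, £262,774.52):
Base rate for N-279 is 30%.
Origin Hesia is the FTA partner but N-279 is not on the preference list; base rate stands.
Duty = £262,774.52 × 30% = £78,832.36.
Line 3 (D-462, Hesia, 832 kg, £197,691.52):
Base rate for D-462 is 8.5% + £1.90/kg.
Origin Hesia qualifies under the Faresta–Hesia agreement and D-462 is covered: preferential rate Free applies instead.
Duty = £197,691.52 × 0% = £0.00.
Line 4 (V-997, Hesia, 2,474 liters, £85,377.74):
Base rate for V-997 is 13.5%.
Origin Hesia is the FTA partner but V-997 is not on the preference list; base rate stands.
The additional-duty order on V-997 targets Drenovia, not Hesia; it does not apply.
Duty = £85,377.74 × 13.5% = £11,525.99.
Total = £0.00 + £78,832.36 + £0.00 + £11,525.99 = £90,358.35.

£90,358.35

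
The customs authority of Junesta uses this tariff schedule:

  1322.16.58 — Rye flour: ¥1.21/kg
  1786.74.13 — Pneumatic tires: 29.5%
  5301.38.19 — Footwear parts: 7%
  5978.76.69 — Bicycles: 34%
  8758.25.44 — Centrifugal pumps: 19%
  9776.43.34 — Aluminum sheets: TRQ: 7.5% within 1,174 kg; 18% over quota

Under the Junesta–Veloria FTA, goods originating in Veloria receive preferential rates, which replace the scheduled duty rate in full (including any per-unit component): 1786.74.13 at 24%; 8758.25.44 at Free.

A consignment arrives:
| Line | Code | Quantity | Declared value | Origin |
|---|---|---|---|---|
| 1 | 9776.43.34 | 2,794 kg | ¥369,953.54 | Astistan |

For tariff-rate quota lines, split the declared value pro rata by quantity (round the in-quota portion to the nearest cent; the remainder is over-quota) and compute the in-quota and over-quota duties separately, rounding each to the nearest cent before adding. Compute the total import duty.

Line 1 (9776.43.34, Astistan, 2,794 kg, ¥369,953.54):
Code 9776.43.34 is under a tariff-rate quota (threshold 1,174 kg). In-quota: 1,174 kg at 7.5%; over-quota: 1,620 kg at 18%.
Pro-rata value split: in-quota = ¥369,953.54 × 1,174/2,794 = ¥155,449.34; over-quota = ¥369,953.54 − ¥155,449.34 = ¥214,504.20.
In-quota duty = ¥155,449.34 × 7.5% = ¥11,658.70. Over-quota duty = ¥214,504.20 × 18% = ¥38,610.76.
Line duty = ¥11,658.70 + ¥38,610.76 = ¥50,269.46.

¥50,269.46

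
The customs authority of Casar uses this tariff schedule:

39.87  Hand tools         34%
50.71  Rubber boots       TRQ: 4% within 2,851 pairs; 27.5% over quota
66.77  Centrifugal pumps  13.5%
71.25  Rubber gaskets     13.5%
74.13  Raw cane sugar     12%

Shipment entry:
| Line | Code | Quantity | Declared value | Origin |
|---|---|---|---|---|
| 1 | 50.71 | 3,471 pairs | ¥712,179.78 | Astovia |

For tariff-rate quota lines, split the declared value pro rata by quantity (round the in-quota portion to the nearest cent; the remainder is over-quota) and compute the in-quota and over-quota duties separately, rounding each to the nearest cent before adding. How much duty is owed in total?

¥58,381.92

Line 1 (50.71, Astovia, 3,471 pairs, ¥712,179.78):
Code 50.71 is under a tariff-rate quota (threshold 2,851 pairs). In-quota: 2,851 pairs at 4%; over-quota: 620 pairs at 27.5%.
Pro-rata value split: in-quota = ¥712,179.78 × 2,851/3,471 = ¥584,968.18; over-quota = ¥712,179.78 − ¥584,968.18 = ¥127,211.60.
In-quota duty = ¥584,968.18 × 4% = ¥23,398.73. Over-quota duty = ¥127,211.60 × 27.5% = ¥34,983.19.
Line duty = ¥23,398.73 + ¥34,983.19 = ¥58,381.92.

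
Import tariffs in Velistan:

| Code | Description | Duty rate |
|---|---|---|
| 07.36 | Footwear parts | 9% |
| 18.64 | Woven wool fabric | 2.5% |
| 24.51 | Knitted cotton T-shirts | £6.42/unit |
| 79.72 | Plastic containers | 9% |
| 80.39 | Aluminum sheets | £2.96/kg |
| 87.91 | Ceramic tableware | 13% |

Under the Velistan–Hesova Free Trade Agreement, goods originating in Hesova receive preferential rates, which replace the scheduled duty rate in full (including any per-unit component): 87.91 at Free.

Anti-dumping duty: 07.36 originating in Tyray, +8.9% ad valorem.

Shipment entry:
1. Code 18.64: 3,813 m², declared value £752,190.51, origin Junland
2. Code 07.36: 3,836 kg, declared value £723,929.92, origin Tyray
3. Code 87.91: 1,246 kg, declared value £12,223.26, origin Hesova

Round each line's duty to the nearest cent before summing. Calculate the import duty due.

Line 1 (18.64, Junland, 3,813 m², £752,190.51):
Base rate for 18.64 is 2.5%.
Duty = £752,190.51 × 2.5% = £18,804.76.
Line 2 (07.36, Tyray, 3,836 kg, £723,929.92):
Base rate for 07.36 is 9%.
Additional duty on 07.36 from Tyray: +8.9%. Applied ad valorem rate: 9% + 8.9% = 17.9%.
Duty = £723,929.92 × 17.9% = £129,583.46.
Line 3 (87.91, Hesova, 1,246 kg, £12,223.26):
Base rate for 87.91 is 13%.
Origin Hesova qualifies under the Velistan–Hesova agreement and 87.91 is covered: preferential rate Free applies instead.
Duty = £12,223.26 × 0% = £0.00.
Total = £18,804.76 + £129,583.46 + £0.00 = £148,388.22.

£148,388.22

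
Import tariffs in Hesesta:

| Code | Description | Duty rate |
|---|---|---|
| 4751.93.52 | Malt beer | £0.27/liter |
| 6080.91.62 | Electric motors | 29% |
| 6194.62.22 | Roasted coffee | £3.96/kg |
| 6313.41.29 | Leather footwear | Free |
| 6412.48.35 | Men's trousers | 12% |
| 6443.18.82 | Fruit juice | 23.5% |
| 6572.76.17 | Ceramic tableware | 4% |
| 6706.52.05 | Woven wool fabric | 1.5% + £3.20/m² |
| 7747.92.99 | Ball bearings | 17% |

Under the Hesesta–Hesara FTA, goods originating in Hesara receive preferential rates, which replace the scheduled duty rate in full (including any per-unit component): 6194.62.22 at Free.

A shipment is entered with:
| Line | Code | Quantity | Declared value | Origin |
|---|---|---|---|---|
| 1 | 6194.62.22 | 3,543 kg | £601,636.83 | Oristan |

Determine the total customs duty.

Line 1 (6194.62.22, Oristan, 3,543 kg, £601,636.83):
Base rate for 6194.62.22 is £3.96/kg.
6194.62.22 has an FTA preferential rate, but origin Oristan is not Hesara; base rate stands.
Duty = 3,543 × £3.96 = £14,030.28.

£14,030.28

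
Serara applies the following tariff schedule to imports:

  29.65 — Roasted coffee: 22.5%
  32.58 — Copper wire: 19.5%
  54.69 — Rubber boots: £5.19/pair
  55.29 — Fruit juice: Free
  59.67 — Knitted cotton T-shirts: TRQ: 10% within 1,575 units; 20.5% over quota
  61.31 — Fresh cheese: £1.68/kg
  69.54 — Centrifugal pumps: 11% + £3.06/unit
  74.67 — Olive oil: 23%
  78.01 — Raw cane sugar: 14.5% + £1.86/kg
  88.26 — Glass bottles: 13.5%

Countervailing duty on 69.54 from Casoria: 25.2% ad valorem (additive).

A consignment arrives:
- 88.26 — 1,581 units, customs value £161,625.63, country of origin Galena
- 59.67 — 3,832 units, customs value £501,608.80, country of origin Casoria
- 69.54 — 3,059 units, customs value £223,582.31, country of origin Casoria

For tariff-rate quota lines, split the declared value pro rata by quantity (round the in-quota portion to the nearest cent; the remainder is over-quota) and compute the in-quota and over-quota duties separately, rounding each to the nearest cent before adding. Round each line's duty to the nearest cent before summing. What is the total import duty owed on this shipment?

£193,299.02

Line 1 (88.26, Galena, 1,581 units, £161,625.63):
Base rate for 88.26 is 13.5%.
Duty = £161,625.63 × 13.5% = £21,819.46.
Line 2 (59.67, Casoria, 3,832 units, £501,608.80):
Code 59.67 is under a tariff-rate quota (threshold 1,575 units). In-quota: 1,575 units at 10%; over-quota: 2,257 units at 20.5%.
Pro-rata value split: in-quota = £501,608.80 × 1,575/3,832 = £206,167.50; over-quota = £501,608.80 − £206,167.50 = £295,441.30.
In-quota duty = £206,167.50 × 10% = £20,616.75. Over-quota duty = £295,441.30 × 20.5% = £60,565.47.
Line duty = £20,616.75 + £60,565.47 = £81,182.22.
Line 3 (69.54, Casoria, 3,059 units, £223,582.31):
Base rate for 69.54 is 11% + £3.06/unit.
Additional duty on 69.54 from Casoria: +25.2%. Applied ad valorem rate: 11% + 25.2% = 36.2%.
Duty = £223,582.31 × 36.2% + 3,059 × £3.06 = £90,297.34.
Total = £21,819.46 + £81,182.22 + £90,297.34 = £193,299.02.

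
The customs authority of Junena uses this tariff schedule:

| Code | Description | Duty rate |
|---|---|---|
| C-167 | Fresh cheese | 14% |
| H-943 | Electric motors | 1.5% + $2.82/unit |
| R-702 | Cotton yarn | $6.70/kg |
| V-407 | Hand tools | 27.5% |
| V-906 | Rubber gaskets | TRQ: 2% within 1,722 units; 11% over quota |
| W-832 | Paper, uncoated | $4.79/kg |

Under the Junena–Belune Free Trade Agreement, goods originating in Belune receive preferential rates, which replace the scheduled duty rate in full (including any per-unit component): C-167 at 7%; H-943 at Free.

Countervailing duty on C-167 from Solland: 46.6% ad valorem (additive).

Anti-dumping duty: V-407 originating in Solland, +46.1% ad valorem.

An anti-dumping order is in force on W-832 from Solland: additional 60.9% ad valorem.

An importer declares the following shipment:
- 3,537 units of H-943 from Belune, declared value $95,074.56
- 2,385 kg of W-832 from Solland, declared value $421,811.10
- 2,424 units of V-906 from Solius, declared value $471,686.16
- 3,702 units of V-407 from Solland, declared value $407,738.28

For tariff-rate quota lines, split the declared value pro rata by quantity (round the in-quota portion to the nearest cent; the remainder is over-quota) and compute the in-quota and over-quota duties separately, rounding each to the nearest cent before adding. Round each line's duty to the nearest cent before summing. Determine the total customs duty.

Line 1 (H-943, Belune, 3,537 units, $95,074.56):
Base rate for H-943 is 1.5% + $2.82/unit.
Origin Belune qualifies under the Junena–Belune agreement and H-943 is covered: preferential rate Free applies instead.
Duty = $95,074.56 × 0% = $0.00.
Line 2 (W-832, Solland, 2,385 kg, $421,811.10):
Base rate for W-832 is $4.79/kg.
Additional duty on W-832 from Solland: +60.9% ad valorem. Applied ad valorem rate = 60.9%.
Duty = $421,811.10 × 60.9% + 2,385 × $4.79 = $268,307.11.
Line 3 (V-906, Solius, 2,424 units, $471,686.16):
Code V-906 is under a tariff-rate quota (threshold 1,722 units). In-quota: 1,722 units at 2%; over-quota: 702 units at 11%.
Pro-rata value split: in-quota = $471,686.16 × 1,722/2,424 = $335,083.98; over-quota = $471,686.16 − $335,083.98 = $136,602.18.
In-quota duty = $335,083.98 × 2% = $6,701.68. Over-quota duty = $136,602.18 × 11% = $15,026.24.
Line duty = $6,701.68 + $15,026.24 = $21,727.92.
Line 4 (V-407, Solland, 3,702 units, $407,738.28):
Base rate for V-407 is 27.5%.
Additional duty on V-407 from Solland: +46.1%. Applied ad valorem rate: 27.5% + 46.1% = 73.6%.
Duty = $407,738.28 × 73.6% = $300,095.37.
Total = $0.00 + $268,307.11 + $21,727.92 + $300,095.37 = $590,130.40.

$590,130.40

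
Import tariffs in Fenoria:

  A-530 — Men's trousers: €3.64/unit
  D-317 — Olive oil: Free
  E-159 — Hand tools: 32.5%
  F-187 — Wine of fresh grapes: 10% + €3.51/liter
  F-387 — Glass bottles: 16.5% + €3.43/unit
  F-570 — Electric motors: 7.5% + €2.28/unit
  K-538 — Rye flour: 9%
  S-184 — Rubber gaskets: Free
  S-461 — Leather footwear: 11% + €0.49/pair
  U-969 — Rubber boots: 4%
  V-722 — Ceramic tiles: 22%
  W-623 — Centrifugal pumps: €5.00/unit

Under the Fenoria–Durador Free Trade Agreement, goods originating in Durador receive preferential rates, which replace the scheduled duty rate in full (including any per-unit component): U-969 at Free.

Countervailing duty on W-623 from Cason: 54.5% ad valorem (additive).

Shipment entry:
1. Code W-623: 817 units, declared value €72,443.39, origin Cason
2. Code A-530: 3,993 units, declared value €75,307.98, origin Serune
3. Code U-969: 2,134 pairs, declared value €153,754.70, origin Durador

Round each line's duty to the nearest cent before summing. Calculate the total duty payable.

€58,101.17

Line 1 (W-623, Cason, 817 units, €72,443.39):
Base rate for W-623 is €5.00/unit.
Additional duty on W-623 from Cason: +54.5% ad valorem. Applied ad valorem rate = 54.5%.
Duty = €72,443.39 × 54.5% + 817 × €5.00 = €43,566.65.
Line 2 (A-530, Serune, 3,993 units, €75,307.98):
Base rate for A-530 is €3.64/unit.
Duty = 3,993 × €3.64 = €14,534.52.
Line 3 (U-969, Durador, 2,134 pairs, €153,754.70):
Base rate for U-969 is 4%.
Origin Durador qualifies under the Fenoria–Durador agreement and U-969 is covered: preferential rate Free applies instead.
Duty = €153,754.70 × 0% = €0.00.
Total = €43,566.65 + €14,534.52 + €0.00 = €58,101.17.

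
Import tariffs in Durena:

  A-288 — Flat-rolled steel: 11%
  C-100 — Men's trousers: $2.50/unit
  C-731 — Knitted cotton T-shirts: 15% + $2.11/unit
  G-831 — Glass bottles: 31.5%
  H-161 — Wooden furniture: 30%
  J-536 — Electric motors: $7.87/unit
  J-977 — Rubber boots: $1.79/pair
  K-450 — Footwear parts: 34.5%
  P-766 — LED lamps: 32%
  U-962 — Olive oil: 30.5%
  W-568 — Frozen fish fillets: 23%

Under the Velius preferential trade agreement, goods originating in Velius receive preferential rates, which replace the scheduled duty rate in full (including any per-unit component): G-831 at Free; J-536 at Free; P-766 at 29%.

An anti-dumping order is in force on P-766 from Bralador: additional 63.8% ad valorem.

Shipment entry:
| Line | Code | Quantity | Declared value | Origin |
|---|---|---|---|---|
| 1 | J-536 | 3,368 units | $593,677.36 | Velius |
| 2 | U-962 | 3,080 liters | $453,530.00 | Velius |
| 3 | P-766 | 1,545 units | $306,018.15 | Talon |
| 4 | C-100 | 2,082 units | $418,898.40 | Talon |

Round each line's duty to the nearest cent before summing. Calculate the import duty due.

Line 1 (J-536, Velius, 3,368 units, $593,677.36):
Base rate for J-536 is $7.87/unit.
Origin Velius qualifies under the Durena–Velius agreement and J-536 is covered: preferential rate Free applies instead.
Duty = $593,677.36 × 0% = $0.00.
Line 2 (U-962, Velius, 3,080 liters, $453,530.00):
Base rate for U-962 is 30.5%.
Origin Velius is the FTA partner but U-962 is not on the preference list; base rate stands.
Duty = $453,530.00 × 30.5% = $138,326.65.
Line 3 (P-766, Talon, 1,545 units, $306,018.15):
Base rate for P-766 is 32%.
P-766 has an FTA preferential rate, but origin Talon is not Velius; base rate stands.
The additional-duty order on P-766 targets Bralador, not Talon; it does not apply.
Duty = $306,018.15 × 32% = $97,925.81.
Line 4 (C-100, Talon, 2,082 units, $418,898.40):
Base rate for C-100 is $2.50/unit.
Duty = 2,082 × $2.50 = $5,205.00.
Total = $0.00 + $138,326.65 + $97,925.81 + $5,205.00 = $241,457.46.

$241,457.46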